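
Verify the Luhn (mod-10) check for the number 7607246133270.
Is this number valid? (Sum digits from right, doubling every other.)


Luhn sum = 49
49 mod 10 = 9

Invalid (Luhn sum mod 10 = 9)


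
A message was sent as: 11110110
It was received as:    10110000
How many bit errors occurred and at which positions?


XOR: 01000110

3 error(s) at position(s): 1, 5, 6


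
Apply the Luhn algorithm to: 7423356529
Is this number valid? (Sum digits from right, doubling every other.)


Luhn sum = 48
48 mod 10 = 8

Invalid (Luhn sum mod 10 = 8)


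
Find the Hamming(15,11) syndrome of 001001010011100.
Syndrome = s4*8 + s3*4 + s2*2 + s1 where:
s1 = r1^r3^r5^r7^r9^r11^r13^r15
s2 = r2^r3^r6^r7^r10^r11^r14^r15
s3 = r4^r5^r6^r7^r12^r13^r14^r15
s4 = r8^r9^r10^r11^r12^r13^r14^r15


s1=1, s2=1, s3=1, s4=0

Syndrome = 7 (error at position 7)


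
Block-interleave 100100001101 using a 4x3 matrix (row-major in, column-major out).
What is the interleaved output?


Matrix:
  100
  100
  001
  101
Read columns: 110100000011

110100000011


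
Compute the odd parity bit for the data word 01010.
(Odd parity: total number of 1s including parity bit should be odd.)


Number of 1s in data: 2
Parity bit: 1

1


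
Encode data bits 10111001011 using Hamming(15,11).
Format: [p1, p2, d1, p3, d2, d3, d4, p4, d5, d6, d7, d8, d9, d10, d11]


Parity bits: p1=0, p2=1, p3=1, p4=0

011101101001011


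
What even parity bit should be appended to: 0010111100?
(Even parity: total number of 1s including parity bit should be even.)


Number of 1s in data: 5
Parity bit: 1

1


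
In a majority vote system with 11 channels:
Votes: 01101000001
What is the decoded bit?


Ones: 4 out of 11
Threshold: 6

0 (4/11 voted 1)


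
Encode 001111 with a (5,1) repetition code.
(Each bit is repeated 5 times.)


Each bit -> 5 copies

000000000011111111111111111111


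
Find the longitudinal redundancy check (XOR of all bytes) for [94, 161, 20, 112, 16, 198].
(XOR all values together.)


XOR chain: 94 ^ 161 ^ 20 ^ 112 ^ 16 ^ 198 = 77

77


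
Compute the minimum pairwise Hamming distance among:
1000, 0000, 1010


Comparing all pairs, minimum distance: 1
Can detect 0 errors, correct 0 errors

1


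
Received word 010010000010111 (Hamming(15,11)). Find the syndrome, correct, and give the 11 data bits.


Syndrome = 0: no error detected

Data: 01000010111 (no errors)


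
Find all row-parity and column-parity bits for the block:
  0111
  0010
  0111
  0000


Row parities: 1110
Column parities: 0010

Row P: 1110, Col P: 0010, Corner: 1


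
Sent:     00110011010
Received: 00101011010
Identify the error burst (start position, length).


XOR: 00011000000

Burst at position 3, length 2


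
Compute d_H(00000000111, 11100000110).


XOR: 11100000001
Count of 1s: 4

4


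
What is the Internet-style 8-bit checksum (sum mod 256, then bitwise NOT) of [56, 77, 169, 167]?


Sum = 469 mod 256 = 213
Complement = 42

42


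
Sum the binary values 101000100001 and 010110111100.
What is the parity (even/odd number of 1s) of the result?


101000100001 = 2593
010110111100 = 1468
Sum = 4061 = 111111011101
1s count = 10

even parity (10 ones in 111111011101)


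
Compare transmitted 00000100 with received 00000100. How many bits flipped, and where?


XOR: 00000000

0 errors (received matches sent)


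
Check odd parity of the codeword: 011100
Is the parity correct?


Number of 1s: 3

Yes, parity is correct (3 ones)


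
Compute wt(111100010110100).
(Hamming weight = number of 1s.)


Counting 1s in 111100010110100

8


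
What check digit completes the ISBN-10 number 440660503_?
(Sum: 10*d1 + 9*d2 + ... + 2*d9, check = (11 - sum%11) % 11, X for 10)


Weighted sum: 180
180 mod 11 = 4

Check digit: 7


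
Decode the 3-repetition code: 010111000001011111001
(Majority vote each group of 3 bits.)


Groups: 010, 111, 000, 001, 011, 111, 001
Majority votes: 0100110

0100110


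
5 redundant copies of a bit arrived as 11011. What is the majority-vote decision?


Ones: 4 out of 5
Threshold: 3

1 (4/5 voted 1)


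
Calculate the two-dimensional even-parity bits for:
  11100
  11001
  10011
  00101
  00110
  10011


Row parities: 111001
Column parities: 00110

Row P: 111001, Col P: 00110, Corner: 0


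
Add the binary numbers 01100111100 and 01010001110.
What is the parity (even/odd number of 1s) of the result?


01100111100 = 828
01010001110 = 654
Sum = 1482 = 10111001010
1s count = 6

even parity (6 ones in 10111001010)


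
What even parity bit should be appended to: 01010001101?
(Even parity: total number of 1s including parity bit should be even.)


Number of 1s in data: 5
Parity bit: 1

1


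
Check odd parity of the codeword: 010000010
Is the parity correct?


Number of 1s: 2

No, parity error (2 ones)


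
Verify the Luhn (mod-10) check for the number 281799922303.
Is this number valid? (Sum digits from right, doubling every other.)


Luhn sum = 60
60 mod 10 = 0

Valid (Luhn sum mod 10 = 0)


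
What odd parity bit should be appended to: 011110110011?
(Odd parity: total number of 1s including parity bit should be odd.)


Number of 1s in data: 8
Parity bit: 1

1


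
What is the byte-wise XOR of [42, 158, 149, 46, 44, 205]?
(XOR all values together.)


XOR chain: 42 ^ 158 ^ 149 ^ 46 ^ 44 ^ 205 = 238

238


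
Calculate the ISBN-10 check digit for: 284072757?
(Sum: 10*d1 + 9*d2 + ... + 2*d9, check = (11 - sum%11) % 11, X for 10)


Weighted sum: 233
233 mod 11 = 2

Check digit: 9


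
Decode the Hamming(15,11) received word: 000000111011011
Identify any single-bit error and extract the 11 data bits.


Syndrome = 0: no error detected

Data: 00011011011 (no errors)


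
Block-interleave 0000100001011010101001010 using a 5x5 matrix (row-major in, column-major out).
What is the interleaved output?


Matrix:
  00001
  00001
  01101
  01010
  01010
Read columns: 0000000111001000001111100

0000000111001000001111100


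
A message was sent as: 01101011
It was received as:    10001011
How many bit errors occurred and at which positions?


XOR: 11100000

3 error(s) at position(s): 0, 1, 2


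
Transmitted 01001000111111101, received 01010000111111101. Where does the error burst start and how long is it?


XOR: 00011000000000000

Burst at position 3, length 2


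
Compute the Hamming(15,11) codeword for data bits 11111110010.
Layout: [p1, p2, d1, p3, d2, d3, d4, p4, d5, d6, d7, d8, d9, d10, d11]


Parity bits: p1=1, p2=0, p3=0, p4=0

101011101110010


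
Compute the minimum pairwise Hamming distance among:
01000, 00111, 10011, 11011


Comparing all pairs, minimum distance: 1
Can detect 0 errors, correct 0 errors

1


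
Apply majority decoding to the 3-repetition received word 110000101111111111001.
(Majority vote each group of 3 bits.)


Groups: 110, 000, 101, 111, 111, 111, 001
Majority votes: 1011110

1011110


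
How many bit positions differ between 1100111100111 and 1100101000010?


XOR: 0000010100101
Count of 1s: 4

4


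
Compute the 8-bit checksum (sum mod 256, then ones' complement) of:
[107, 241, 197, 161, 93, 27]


Sum = 826 mod 256 = 58
Complement = 197

197


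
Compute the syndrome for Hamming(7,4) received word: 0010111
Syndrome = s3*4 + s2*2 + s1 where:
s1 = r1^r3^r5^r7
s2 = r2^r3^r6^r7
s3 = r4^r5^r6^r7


s1=1, s2=1, s3=1

Syndrome = 7 (error at position 7)


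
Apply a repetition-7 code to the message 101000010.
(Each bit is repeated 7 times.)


Each bit -> 7 copies

111111100000001111111000000000000000000000000000011111110000000


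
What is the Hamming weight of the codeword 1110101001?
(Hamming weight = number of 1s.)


Counting 1s in 1110101001

6


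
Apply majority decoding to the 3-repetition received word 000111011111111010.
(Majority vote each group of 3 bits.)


Groups: 000, 111, 011, 111, 111, 010
Majority votes: 011110

011110


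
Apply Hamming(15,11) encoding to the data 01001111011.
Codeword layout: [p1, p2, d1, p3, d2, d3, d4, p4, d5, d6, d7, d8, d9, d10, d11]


Parity bits: p1=0, p2=0, p3=0, p4=0

000010001111011


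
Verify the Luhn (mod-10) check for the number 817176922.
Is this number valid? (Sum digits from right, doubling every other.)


Luhn sum = 44
44 mod 10 = 4

Invalid (Luhn sum mod 10 = 4)


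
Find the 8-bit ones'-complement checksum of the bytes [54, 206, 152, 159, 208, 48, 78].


Sum = 905 mod 256 = 137
Complement = 118

118


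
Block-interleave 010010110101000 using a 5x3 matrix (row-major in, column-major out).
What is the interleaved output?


Matrix:
  010
  010
  110
  101
  000
Read columns: 001101110000010

001101110000010


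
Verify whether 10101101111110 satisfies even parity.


Number of 1s: 10

Yes, parity is correct (10 ones)


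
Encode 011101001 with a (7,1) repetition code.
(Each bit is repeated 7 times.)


Each bit -> 7 copies

000000011111111111111111111100000001111111000000000000001111111


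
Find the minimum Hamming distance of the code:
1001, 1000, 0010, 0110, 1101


Comparing all pairs, minimum distance: 1
Can detect 0 errors, correct 0 errors

1


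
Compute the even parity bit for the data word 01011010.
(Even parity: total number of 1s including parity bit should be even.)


Number of 1s in data: 4
Parity bit: 0

0


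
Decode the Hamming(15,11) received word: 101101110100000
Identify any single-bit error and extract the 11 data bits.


Syndrome = 5: error at position 5

Data: 11110100000 (corrected bit 5)


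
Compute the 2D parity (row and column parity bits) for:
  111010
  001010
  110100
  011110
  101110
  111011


Row parities: 001001
Column parities: 001111

Row P: 001001, Col P: 001111, Corner: 0


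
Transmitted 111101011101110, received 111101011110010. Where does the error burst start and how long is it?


XOR: 000000000011100

Burst at position 10, length 3


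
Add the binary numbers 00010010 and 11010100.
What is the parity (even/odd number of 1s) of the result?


00010010 = 18
11010100 = 212
Sum = 230 = 11100110
1s count = 5

odd parity (5 ones in 11100110)


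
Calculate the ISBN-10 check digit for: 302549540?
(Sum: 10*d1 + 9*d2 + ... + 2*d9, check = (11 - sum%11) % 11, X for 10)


Weighted sum: 182
182 mod 11 = 6

Check digit: 5


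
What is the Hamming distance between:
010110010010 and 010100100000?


XOR: 000010110010
Count of 1s: 4

4


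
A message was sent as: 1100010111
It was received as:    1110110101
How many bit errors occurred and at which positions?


XOR: 0010100010

3 error(s) at position(s): 2, 4, 8


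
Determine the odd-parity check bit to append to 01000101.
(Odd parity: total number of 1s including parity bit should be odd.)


Number of 1s in data: 3
Parity bit: 0

0


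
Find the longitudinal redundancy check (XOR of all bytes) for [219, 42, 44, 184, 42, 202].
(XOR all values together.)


XOR chain: 219 ^ 42 ^ 44 ^ 184 ^ 42 ^ 202 = 133

133


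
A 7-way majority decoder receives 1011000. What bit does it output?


Ones: 3 out of 7
Threshold: 4

0 (3/7 voted 1)


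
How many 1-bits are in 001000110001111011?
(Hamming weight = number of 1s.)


Counting 1s in 001000110001111011

9


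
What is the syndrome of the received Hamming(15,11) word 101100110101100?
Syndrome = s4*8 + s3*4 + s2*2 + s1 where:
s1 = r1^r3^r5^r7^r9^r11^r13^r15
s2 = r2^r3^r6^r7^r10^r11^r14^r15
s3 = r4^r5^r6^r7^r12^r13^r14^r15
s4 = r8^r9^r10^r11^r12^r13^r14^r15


s1=0, s2=1, s3=0, s4=0

Syndrome = 2 (error at position 2)


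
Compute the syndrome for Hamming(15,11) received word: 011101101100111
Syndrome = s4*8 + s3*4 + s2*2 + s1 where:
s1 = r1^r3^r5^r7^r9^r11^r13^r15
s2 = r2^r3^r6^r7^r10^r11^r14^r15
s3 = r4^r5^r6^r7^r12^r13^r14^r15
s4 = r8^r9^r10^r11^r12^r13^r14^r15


s1=1, s2=1, s3=0, s4=1

Syndrome = 11 (error at position 11)


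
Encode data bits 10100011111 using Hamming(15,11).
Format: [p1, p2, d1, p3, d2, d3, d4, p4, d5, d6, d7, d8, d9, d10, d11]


Parity bits: p1=0, p2=1, p3=1, p4=1

011101010011111


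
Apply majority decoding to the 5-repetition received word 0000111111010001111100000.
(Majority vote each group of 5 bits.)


Groups: 00001, 11111, 01000, 11111, 00000
Majority votes: 01010

01010


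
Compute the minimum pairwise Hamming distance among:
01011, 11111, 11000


Comparing all pairs, minimum distance: 2
Can detect 1 errors, correct 0 errors

2


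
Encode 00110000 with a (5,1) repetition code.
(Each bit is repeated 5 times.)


Each bit -> 5 copies

0000000000111111111100000000000000000000


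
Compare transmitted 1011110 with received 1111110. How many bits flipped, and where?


XOR: 0100000

1 error(s) at position(s): 1


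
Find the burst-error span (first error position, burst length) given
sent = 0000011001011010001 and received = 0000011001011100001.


XOR: 0000000000000110000

Burst at position 13, length 2


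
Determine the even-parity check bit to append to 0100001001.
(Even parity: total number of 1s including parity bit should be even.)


Number of 1s in data: 3
Parity bit: 1

1


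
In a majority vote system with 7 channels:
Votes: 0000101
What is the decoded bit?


Ones: 2 out of 7
Threshold: 4

0 (2/7 voted 1)


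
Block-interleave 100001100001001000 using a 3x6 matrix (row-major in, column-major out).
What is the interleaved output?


Matrix:
  100001
  100001
  001000
Read columns: 110000001000000110

110000001000000110


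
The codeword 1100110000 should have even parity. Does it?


Number of 1s: 4

Yes, parity is correct (4 ones)


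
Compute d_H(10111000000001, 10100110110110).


XOR: 00011110110111
Count of 1s: 9

9


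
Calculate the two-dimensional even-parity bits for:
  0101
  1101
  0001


Row parities: 011
Column parities: 1001

Row P: 011, Col P: 1001, Corner: 0


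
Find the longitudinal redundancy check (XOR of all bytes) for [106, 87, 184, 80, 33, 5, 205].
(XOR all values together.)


XOR chain: 106 ^ 87 ^ 184 ^ 80 ^ 33 ^ 5 ^ 205 = 60

60


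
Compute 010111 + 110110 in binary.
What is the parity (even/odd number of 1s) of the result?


010111 = 23
110110 = 54
Sum = 77 = 1001101
1s count = 4

even parity (4 ones in 1001101)


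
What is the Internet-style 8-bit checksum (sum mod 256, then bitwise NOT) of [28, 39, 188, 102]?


Sum = 357 mod 256 = 101
Complement = 154

154


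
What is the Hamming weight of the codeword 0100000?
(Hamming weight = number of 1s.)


Counting 1s in 0100000

1


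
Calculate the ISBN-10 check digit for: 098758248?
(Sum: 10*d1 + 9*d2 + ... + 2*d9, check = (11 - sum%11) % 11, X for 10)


Weighted sum: 300
300 mod 11 = 3

Check digit: 8


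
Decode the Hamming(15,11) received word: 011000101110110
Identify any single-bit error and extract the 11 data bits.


Syndrome = 13: error at position 13

Data: 10011110010 (corrected bit 13)


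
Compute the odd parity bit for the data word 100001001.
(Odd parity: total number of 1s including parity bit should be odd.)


Number of 1s in data: 3
Parity bit: 0

0


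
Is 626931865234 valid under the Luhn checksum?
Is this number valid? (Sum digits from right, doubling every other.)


Luhn sum = 50
50 mod 10 = 0

Valid (Luhn sum mod 10 = 0)


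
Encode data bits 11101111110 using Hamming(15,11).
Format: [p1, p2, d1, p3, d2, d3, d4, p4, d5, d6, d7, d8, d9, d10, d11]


Parity bits: p1=1, p2=1, p3=1, p4=0

111111001111110


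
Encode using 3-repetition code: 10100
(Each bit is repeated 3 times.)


Each bit -> 3 copies

111000111000000


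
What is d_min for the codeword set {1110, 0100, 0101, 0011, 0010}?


Comparing all pairs, minimum distance: 1
Can detect 0 errors, correct 0 errors

1


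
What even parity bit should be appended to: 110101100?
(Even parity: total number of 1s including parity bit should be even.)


Number of 1s in data: 5
Parity bit: 1

1


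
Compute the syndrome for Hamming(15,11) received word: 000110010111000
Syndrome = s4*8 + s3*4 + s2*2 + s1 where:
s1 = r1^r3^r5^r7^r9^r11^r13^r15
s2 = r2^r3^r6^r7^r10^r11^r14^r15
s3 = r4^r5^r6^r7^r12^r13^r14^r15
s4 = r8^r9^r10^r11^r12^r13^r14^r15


s1=0, s2=0, s3=1, s4=0

Syndrome = 4 (error at position 4)


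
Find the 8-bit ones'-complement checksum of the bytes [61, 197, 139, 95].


Sum = 492 mod 256 = 236
Complement = 19

19


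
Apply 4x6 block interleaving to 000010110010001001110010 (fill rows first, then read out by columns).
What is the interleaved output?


Matrix:
  000010
  110010
  001001
  110010
Read columns: 010101010010000011010010

010101010010000011010010


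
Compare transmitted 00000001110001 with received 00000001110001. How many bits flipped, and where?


XOR: 00000000000000

0 errors (received matches sent)


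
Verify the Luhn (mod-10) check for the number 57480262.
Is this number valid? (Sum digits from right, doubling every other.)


Luhn sum = 31
31 mod 10 = 1

Invalid (Luhn sum mod 10 = 1)


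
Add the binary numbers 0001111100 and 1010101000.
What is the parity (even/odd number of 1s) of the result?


0001111100 = 124
1010101000 = 680
Sum = 804 = 1100100100
1s count = 4

even parity (4 ones in 1100100100)


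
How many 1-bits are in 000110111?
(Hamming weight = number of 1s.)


Counting 1s in 000110111

5


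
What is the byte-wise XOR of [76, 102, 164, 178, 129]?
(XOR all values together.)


XOR chain: 76 ^ 102 ^ 164 ^ 178 ^ 129 = 189

189


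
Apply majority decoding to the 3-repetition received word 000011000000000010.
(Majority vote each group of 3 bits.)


Groups: 000, 011, 000, 000, 000, 010
Majority votes: 010000

010000


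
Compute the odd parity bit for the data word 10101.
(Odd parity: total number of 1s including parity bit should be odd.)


Number of 1s in data: 3
Parity bit: 0

0


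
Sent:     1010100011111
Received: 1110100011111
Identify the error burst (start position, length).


XOR: 0100000000000

Burst at position 1, length 1


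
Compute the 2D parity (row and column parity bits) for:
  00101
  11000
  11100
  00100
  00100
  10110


Row parities: 001111
Column parities: 10111

Row P: 001111, Col P: 10111, Corner: 0


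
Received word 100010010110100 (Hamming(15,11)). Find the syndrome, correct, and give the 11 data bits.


Syndrome = 0: no error detected

Data: 01000110100 (no errors)


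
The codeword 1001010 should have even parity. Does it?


Number of 1s: 3

No, parity error (3 ones)


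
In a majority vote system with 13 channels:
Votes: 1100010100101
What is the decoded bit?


Ones: 6 out of 13
Threshold: 7

0 (6/13 voted 1)


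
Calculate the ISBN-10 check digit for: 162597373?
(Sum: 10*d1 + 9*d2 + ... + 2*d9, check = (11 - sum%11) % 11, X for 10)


Weighted sum: 243
243 mod 11 = 1

Check digit: X


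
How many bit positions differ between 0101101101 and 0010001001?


XOR: 0111100100
Count of 1s: 5

5


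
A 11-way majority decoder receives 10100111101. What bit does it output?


Ones: 7 out of 11
Threshold: 6

1 (7/11 voted 1)


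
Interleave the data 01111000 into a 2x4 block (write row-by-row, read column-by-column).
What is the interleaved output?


Matrix:
  0111
  1000
Read columns: 01101010

01101010


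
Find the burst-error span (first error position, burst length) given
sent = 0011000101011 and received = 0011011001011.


XOR: 0000011100000

Burst at position 5, length 3


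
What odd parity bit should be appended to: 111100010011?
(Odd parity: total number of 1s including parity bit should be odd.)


Number of 1s in data: 7
Parity bit: 0

0


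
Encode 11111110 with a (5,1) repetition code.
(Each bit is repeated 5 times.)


Each bit -> 5 copies

1111111111111111111111111111111111100000


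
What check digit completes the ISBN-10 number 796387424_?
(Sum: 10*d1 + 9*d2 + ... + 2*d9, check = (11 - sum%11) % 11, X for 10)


Weighted sum: 333
333 mod 11 = 3

Check digit: 8


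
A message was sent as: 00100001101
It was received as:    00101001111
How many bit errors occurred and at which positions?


XOR: 00001000010

2 error(s) at position(s): 4, 9


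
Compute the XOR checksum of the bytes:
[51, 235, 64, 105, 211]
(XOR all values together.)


XOR chain: 51 ^ 235 ^ 64 ^ 105 ^ 211 = 34

34


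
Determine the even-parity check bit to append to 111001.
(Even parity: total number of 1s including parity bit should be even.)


Number of 1s in data: 4
Parity bit: 0

0


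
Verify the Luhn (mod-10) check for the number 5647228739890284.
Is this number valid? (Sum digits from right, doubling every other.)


Luhn sum = 86
86 mod 10 = 6

Invalid (Luhn sum mod 10 = 6)


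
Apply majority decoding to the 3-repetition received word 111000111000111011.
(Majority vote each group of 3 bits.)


Groups: 111, 000, 111, 000, 111, 011
Majority votes: 101011

101011


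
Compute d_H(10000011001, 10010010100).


XOR: 00010001101
Count of 1s: 4

4


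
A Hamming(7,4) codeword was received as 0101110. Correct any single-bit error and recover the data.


Syndrome = 5: error at position 5

Data: 0010 (corrected bit 5)


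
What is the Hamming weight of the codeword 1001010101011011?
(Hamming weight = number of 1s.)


Counting 1s in 1001010101011011

9


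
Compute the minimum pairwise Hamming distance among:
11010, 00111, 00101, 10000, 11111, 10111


Comparing all pairs, minimum distance: 1
Can detect 0 errors, correct 0 errors

1


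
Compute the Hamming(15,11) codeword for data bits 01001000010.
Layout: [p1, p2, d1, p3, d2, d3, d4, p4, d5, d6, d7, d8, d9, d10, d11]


Parity bits: p1=0, p2=1, p3=0, p4=0

010010001000010


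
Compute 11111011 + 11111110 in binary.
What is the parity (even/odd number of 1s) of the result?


11111011 = 251
11111110 = 254
Sum = 505 = 111111001
1s count = 7

odd parity (7 ones in 111111001)


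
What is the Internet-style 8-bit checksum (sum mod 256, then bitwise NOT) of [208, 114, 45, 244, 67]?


Sum = 678 mod 256 = 166
Complement = 89

89


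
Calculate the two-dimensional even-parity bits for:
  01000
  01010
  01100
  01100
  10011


Row parities: 10001
Column parities: 10001

Row P: 10001, Col P: 10001, Corner: 0


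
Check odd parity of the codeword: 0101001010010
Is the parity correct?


Number of 1s: 5

Yes, parity is correct (5 ones)


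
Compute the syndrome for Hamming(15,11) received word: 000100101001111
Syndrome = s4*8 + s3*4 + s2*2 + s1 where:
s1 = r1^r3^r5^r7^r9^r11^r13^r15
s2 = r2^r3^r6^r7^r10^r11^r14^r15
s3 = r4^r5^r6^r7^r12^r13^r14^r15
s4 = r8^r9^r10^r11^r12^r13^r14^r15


s1=0, s2=1, s3=0, s4=1

Syndrome = 10 (error at position 10)


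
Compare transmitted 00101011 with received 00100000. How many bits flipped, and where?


XOR: 00001011

3 error(s) at position(s): 4, 6, 7


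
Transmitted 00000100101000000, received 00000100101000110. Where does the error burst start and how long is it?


XOR: 00000000000000110

Burst at position 14, length 2


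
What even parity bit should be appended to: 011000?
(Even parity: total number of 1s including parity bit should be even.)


Number of 1s in data: 2
Parity bit: 0

0


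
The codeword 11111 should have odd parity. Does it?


Number of 1s: 5

Yes, parity is correct (5 ones)


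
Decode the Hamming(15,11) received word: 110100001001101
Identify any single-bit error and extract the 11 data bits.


Syndrome = 0: no error detected

Data: 00001001101 (no errors)


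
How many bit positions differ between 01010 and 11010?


XOR: 10000
Count of 1s: 1

1


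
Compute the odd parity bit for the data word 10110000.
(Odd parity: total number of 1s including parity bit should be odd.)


Number of 1s in data: 3
Parity bit: 0

0


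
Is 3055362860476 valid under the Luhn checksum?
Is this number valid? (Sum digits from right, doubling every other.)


Luhn sum = 45
45 mod 10 = 5

Invalid (Luhn sum mod 10 = 5)


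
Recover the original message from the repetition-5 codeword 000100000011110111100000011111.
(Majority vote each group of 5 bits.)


Groups: 00010, 00000, 11110, 11110, 00000, 11111
Majority votes: 001101

001101


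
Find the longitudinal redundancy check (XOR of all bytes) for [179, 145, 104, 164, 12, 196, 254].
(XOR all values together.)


XOR chain: 179 ^ 145 ^ 104 ^ 164 ^ 12 ^ 196 ^ 254 = 216

216


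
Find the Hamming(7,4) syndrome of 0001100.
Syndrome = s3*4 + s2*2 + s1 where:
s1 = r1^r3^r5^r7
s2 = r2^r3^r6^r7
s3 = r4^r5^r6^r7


s1=1, s2=0, s3=0

Syndrome = 1 (error at position 1)


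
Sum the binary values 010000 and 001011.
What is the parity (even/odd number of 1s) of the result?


010000 = 16
001011 = 11
Sum = 27 = 11011
1s count = 4

even parity (4 ones in 11011)


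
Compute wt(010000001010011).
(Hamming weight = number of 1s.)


Counting 1s in 010000001010011

5


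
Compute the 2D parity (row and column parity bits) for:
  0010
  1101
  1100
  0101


Row parities: 1100
Column parities: 0110

Row P: 1100, Col P: 0110, Corner: 0


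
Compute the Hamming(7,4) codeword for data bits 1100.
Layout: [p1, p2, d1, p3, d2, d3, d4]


Parity bits: p1=0, p2=1, p3=1

0111100


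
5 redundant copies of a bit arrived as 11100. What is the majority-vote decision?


Ones: 3 out of 5
Threshold: 3

1 (3/5 voted 1)


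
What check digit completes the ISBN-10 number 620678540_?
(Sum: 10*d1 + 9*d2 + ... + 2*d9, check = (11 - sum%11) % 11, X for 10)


Weighted sum: 234
234 mod 11 = 3

Check digit: 8


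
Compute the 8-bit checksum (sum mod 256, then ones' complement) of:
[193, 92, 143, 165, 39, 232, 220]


Sum = 1084 mod 256 = 60
Complement = 195

195


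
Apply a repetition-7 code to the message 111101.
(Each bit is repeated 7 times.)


Each bit -> 7 copies

111111111111111111111111111100000001111111


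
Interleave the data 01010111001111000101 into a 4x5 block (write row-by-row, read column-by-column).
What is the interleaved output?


Matrix:
  01010
  11100
  11110
  00101
Read columns: 01101110011110100001

01101110011110100001


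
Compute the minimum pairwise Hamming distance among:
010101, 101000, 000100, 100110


Comparing all pairs, minimum distance: 2
Can detect 1 errors, correct 0 errors

2


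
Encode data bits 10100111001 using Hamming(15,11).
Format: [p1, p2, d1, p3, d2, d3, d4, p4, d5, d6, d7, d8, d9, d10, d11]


Parity bits: p1=1, p2=1, p3=1, p4=0

111101000111001


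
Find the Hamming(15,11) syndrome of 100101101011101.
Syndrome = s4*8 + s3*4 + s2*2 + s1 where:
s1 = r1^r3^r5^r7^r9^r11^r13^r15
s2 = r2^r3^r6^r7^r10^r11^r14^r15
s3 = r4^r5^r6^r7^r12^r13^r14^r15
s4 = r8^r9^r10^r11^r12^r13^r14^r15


s1=0, s2=0, s3=0, s4=1

Syndrome = 8 (error at position 8)


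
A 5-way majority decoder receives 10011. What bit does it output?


Ones: 3 out of 5
Threshold: 3

1 (3/5 voted 1)


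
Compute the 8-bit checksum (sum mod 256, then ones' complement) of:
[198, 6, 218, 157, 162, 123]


Sum = 864 mod 256 = 96
Complement = 159

159


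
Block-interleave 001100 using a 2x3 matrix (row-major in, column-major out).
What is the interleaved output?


Matrix:
  001
  100
Read columns: 010010

010010


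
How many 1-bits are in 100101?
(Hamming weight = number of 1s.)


Counting 1s in 100101

3


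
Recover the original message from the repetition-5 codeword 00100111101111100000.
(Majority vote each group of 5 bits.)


Groups: 00100, 11110, 11111, 00000
Majority votes: 0110

0110


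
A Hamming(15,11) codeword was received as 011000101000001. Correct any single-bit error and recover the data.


Syndrome = 0: no error detected

Data: 10011000001 (no errors)


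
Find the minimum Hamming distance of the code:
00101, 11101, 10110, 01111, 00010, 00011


Comparing all pairs, minimum distance: 1
Can detect 0 errors, correct 0 errors

1


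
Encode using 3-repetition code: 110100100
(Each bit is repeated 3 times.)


Each bit -> 3 copies

111111000111000000111000000


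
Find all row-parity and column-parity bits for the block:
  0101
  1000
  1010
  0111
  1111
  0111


Row parities: 010101
Column parities: 1000

Row P: 010101, Col P: 1000, Corner: 1


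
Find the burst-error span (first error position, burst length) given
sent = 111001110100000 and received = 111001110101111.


XOR: 000000000001111

Burst at position 11, length 4


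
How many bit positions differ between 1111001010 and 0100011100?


XOR: 1011010110
Count of 1s: 6

6


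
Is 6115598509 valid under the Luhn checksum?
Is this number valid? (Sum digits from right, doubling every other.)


Luhn sum = 42
42 mod 10 = 2

Invalid (Luhn sum mod 10 = 2)


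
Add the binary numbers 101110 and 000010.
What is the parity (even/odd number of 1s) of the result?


101110 = 46
000010 = 2
Sum = 48 = 110000
1s count = 2

even parity (2 ones in 110000)


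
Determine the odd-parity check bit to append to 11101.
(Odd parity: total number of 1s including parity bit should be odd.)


Number of 1s in data: 4
Parity bit: 1

1


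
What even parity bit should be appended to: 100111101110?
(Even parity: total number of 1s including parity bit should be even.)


Number of 1s in data: 8
Parity bit: 0

0


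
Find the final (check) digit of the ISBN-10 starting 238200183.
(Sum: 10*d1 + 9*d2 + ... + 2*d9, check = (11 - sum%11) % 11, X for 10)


Weighted sum: 159
159 mod 11 = 5

Check digit: 6


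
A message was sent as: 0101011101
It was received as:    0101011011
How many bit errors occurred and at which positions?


XOR: 0000000110

2 error(s) at position(s): 7, 8


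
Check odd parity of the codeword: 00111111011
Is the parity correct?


Number of 1s: 8

No, parity error (8 ones)


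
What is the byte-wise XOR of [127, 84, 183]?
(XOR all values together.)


XOR chain: 127 ^ 84 ^ 183 = 156

156


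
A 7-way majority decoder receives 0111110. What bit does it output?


Ones: 5 out of 7
Threshold: 4

1 (5/7 voted 1)


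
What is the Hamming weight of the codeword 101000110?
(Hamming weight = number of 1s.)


Counting 1s in 101000110

4


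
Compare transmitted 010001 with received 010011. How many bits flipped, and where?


XOR: 000010

1 error(s) at position(s): 4


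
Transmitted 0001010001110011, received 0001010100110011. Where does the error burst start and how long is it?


XOR: 0000000101000000

Burst at position 7, length 3


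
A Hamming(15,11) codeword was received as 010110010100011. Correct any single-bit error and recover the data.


Syndrome = 0: no error detected

Data: 01000100011 (no errors)


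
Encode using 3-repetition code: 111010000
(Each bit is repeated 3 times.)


Each bit -> 3 copies

111111111000111000000000000


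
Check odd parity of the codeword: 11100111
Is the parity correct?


Number of 1s: 6

No, parity error (6 ones)


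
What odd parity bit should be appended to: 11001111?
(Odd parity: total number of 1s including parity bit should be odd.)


Number of 1s in data: 6
Parity bit: 1

1


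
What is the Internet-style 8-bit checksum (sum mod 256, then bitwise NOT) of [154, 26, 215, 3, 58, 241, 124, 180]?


Sum = 1001 mod 256 = 233
Complement = 22

22


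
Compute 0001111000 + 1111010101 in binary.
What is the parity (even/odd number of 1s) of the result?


0001111000 = 120
1111010101 = 981
Sum = 1101 = 10001001101
1s count = 5

odd parity (5 ones in 10001001101)


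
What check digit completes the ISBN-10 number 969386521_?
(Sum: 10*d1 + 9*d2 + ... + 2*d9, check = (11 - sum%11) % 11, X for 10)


Weighted sum: 343
343 mod 11 = 2

Check digit: 9


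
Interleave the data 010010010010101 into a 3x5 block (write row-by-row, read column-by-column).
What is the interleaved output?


Matrix:
  01001
  00100
  10101
Read columns: 001100011000101

001100011000101


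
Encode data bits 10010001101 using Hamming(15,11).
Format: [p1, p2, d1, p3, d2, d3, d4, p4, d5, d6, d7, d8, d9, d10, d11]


Parity bits: p1=0, p2=1, p3=0, p4=1

011000110001101


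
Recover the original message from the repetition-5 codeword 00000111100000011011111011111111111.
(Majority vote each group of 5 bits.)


Groups: 00000, 11110, 00000, 11011, 11101, 11111, 11111
Majority votes: 0101111

0101111


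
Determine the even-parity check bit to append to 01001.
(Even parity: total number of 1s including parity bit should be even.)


Number of 1s in data: 2
Parity bit: 0

0


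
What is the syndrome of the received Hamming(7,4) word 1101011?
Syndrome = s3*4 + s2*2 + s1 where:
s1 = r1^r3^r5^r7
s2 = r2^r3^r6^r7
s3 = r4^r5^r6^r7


s1=0, s2=1, s3=1

Syndrome = 6 (error at position 6)


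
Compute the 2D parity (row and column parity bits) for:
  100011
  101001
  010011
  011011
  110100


Row parities: 11101
Column parities: 110110

Row P: 11101, Col P: 110110, Corner: 0


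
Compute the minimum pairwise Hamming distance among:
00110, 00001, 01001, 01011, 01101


Comparing all pairs, minimum distance: 1
Can detect 0 errors, correct 0 errors

1


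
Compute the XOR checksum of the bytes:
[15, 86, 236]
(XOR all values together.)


XOR chain: 15 ^ 86 ^ 236 = 181

181


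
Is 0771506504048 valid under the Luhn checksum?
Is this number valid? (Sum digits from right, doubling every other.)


Luhn sum = 50
50 mod 10 = 0

Valid (Luhn sum mod 10 = 0)


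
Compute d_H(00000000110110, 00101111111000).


XOR: 00101111001110
Count of 1s: 8

8


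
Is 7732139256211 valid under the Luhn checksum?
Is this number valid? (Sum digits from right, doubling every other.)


Luhn sum = 52
52 mod 10 = 2

Invalid (Luhn sum mod 10 = 2)


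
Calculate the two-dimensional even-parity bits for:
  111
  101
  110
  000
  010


Row parities: 10001
Column parities: 110

Row P: 10001, Col P: 110, Corner: 0


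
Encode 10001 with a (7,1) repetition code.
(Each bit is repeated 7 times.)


Each bit -> 7 copies

11111110000000000000000000001111111


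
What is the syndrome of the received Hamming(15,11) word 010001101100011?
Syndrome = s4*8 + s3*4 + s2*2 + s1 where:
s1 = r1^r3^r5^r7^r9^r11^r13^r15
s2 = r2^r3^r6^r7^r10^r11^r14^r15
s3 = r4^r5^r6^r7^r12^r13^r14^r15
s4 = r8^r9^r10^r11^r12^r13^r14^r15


s1=1, s2=0, s3=0, s4=0

Syndrome = 1 (error at position 1)


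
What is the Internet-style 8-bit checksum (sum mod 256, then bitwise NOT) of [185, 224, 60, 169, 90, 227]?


Sum = 955 mod 256 = 187
Complement = 68

68


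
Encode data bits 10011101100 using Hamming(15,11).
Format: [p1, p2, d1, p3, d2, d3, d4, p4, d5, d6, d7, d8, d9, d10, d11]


Parity bits: p1=0, p2=1, p3=1, p4=0

011100101101100


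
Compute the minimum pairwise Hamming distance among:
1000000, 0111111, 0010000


Comparing all pairs, minimum distance: 2
Can detect 1 errors, correct 0 errors

2


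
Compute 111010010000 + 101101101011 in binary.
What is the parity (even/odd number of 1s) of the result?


111010010000 = 3728
101101101011 = 2923
Sum = 6651 = 1100111111011
1s count = 10

even parity (10 ones in 1100111111011)


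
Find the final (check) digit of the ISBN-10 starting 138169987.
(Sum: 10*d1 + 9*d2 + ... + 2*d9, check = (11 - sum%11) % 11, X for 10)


Weighted sum: 263
263 mod 11 = 10

Check digit: 1


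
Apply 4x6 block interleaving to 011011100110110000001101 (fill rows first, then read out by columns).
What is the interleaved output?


Matrix:
  011011
  100110
  110000
  001101
Read columns: 011010101001010111001001

011010101001010111001001


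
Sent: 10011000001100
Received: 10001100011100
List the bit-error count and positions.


XOR: 00010100010000

3 error(s) at position(s): 3, 5, 9


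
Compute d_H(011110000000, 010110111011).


XOR: 001000111011
Count of 1s: 6

6


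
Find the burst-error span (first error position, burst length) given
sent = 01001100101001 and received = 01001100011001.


XOR: 00000000110000

Burst at position 8, length 2


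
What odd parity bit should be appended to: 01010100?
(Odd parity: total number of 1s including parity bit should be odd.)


Number of 1s in data: 3
Parity bit: 0

0


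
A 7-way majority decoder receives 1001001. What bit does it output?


Ones: 3 out of 7
Threshold: 4

0 (3/7 voted 1)


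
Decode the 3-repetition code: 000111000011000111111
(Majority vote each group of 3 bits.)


Groups: 000, 111, 000, 011, 000, 111, 111
Majority votes: 0101011

0101011


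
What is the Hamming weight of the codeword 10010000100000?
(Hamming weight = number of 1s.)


Counting 1s in 10010000100000

3


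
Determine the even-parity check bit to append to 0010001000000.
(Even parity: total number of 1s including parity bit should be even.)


Number of 1s in data: 2
Parity bit: 0

0


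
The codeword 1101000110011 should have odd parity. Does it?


Number of 1s: 7

Yes, parity is correct (7 ones)


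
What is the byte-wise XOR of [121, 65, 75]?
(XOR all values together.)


XOR chain: 121 ^ 65 ^ 75 = 115

115


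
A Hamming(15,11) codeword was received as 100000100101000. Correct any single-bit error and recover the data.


Syndrome = 0: no error detected

Data: 00010101000 (no errors)


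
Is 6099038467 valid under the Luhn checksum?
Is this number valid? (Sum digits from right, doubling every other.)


Luhn sum = 45
45 mod 10 = 5

Invalid (Luhn sum mod 10 = 5)


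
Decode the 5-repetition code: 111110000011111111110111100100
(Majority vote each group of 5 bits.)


Groups: 11111, 00000, 11111, 11111, 01111, 00100
Majority votes: 101110

101110


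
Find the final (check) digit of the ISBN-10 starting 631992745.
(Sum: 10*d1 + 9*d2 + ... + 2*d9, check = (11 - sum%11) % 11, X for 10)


Weighted sum: 272
272 mod 11 = 8

Check digit: 3


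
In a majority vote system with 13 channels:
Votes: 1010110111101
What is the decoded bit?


Ones: 9 out of 13
Threshold: 7

1 (9/13 voted 1)


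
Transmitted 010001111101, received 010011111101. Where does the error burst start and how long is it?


XOR: 000010000000

Burst at position 4, length 1


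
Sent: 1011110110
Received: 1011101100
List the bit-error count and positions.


XOR: 0000011010

3 error(s) at position(s): 5, 6, 8


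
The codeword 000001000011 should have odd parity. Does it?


Number of 1s: 3

Yes, parity is correct (3 ones)


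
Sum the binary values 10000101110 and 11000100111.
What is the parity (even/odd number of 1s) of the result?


10000101110 = 1070
11000100111 = 1575
Sum = 2645 = 101001010101
1s count = 6

even parity (6 ones in 101001010101)


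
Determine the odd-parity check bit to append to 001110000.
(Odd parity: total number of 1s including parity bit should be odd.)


Number of 1s in data: 3
Parity bit: 0

0


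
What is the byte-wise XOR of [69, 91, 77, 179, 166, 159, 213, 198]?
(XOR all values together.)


XOR chain: 69 ^ 91 ^ 77 ^ 179 ^ 166 ^ 159 ^ 213 ^ 198 = 202

202


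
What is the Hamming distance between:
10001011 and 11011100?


XOR: 01010111
Count of 1s: 5

5


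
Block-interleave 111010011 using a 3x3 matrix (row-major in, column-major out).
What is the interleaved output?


Matrix:
  111
  010
  011
Read columns: 100111101

100111101


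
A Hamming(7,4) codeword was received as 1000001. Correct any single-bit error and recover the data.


Syndrome = 6: error at position 6

Data: 0011 (corrected bit 6)
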